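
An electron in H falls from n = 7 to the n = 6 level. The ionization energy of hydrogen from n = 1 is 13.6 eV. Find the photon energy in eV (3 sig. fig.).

0.100 eV

E_7 = −13.60/49 = −0.2776 eV and E_6 = −13.60/36 = −0.3778 eV.
The photon energy is |E_7 − E_6| = 0.100 eV.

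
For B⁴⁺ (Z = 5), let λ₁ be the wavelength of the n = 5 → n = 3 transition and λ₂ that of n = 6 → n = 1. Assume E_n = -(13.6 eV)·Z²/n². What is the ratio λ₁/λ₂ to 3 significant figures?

λ ∝ 1/ΔE ∝ 1/(1/n_f² − 1/n_i²), and the Z² and hc factors cancel in the ratio.
λ₁/λ₂ = (1/1² − 1/6²)/(1/3² − 1/5²) = 0.9722/0.07111 = 13.7.

13.7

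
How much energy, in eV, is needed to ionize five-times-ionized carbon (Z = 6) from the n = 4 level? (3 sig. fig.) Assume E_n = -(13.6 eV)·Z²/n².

30.6 eV

E_n = −13.6 Z²/n² = −489.6/n² eV for Z = 6.
E_4 = −489.6/16 = −30.6 eV, so ionization (to E = 0) requires 30.6 eV.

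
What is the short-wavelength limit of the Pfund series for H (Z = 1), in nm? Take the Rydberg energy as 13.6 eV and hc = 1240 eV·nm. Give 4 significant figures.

The Pfund series has lower level n_f = 5; the series limit corresponds to n_i → ∞.
ΔE_max = 13.6 × 1 / 5² = 0.5440 eV.
λ_min = 1240 / 0.5440 = 2279 nm.

2279 nm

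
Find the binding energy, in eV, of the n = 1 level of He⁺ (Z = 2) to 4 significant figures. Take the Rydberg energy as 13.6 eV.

54.40 eV

E_n = −13.6 Z²/n² = −54.40/n² eV for Z = 2.
E_1 = −54.40/1 = −54.40 eV, so ionization (to E = 0) requires 54.40 eV.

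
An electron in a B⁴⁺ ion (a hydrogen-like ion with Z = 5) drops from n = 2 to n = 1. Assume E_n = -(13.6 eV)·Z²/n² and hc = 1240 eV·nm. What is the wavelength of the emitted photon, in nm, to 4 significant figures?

For Z = 5 the level energies scale as Z², so the effective Rydberg energy is 13.6 × 25 = 340.0 eV.
ΔE = 340.0 × (1/1² − 1/2²) = 340.0 × 0.7500 = 255.0 eV.
λ = hc/ΔE = 1240 / 255.0 = 4.863 nm.

4.863 nm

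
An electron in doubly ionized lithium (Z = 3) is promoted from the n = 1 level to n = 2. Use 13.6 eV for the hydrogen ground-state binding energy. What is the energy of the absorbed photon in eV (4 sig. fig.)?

The Bohr energies scale as Z², so for Z = 3: E_n = −122.4/n² eV.
E_2 = −122.4/4 = −30.60 eV and E_1 = −122.4/1 = −122.4 eV.
The photon energy is |E_2 − E_1| = 91.80 eV.

91.80 eV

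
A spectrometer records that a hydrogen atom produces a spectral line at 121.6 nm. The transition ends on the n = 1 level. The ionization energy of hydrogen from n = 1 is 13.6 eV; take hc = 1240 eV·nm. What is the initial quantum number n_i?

The photon energy is ΔE = hc/λ = 1240 / 121.6 = 10.20 eV.
With Z = 1, ΔE = 13.60 × (1/n_f² − 1/n_i²), so 1/n_f² − 1/n_i² = 0.7498.
With n_f = 1: 1/n_i² = 1/1 − 0.7498 = 0.2502, so n_i ≈ 2.00.

n_i = 2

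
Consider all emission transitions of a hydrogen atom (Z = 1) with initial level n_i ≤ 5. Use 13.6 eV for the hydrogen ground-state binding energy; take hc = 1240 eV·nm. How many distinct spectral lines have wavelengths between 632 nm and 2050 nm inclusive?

Enumerate all n_i → n_f pairs with 1 ≤ n_f < n_i ≤ 5 and compute λ = 1240 / [13.6·1·(1/n_f² − 1/n_i²)].
Lines falling in [632, 2050] nm: 3→2 (656.5 nm), 5→3 (1282 nm), 4→3 (1876 nm).

3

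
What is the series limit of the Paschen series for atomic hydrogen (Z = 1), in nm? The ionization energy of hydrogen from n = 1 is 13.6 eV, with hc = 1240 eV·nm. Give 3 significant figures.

The Paschen series has lower level n_f = 3; the series limit corresponds to n_i → ∞.
ΔE_max = 13.6 × 1 / 3² = 1.511 eV.
λ_min = 1240 / 1.511 = 821 nm.

821 nm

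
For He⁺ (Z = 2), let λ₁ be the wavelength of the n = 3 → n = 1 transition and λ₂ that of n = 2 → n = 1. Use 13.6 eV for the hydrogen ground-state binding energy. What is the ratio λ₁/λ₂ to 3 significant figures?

λ ∝ 1/ΔE ∝ 1/(1/n_f² − 1/n_i²), and the Z² and hc factors cancel in the ratio.
λ₁/λ₂ = (1/1² − 1/2²)/(1/1² − 1/3²) = 0.7500/0.8889 = 0.844.

0.844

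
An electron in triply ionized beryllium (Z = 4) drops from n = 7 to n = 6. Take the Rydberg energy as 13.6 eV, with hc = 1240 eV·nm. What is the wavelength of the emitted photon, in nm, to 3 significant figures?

773 nm

For Z = 4 the level energies scale as Z², so the effective Rydberg energy is 13.6 × 16 = 217.6 eV.
ΔE = 217.6 × (1/6² − 1/7²) = 217.6 × 0.007370 = 1.604 eV.
λ = hc/ΔE = 1240 / 1.604 = 773 nm.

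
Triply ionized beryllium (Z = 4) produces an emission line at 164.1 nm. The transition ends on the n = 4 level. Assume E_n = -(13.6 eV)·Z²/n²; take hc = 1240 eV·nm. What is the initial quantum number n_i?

The photon energy is ΔE = hc/λ = 1240 / 164.1 = 7.556 eV.
With Z = 4, ΔE = 217.6 × (1/n_f² − 1/n_i²), so 1/n_f² − 1/n_i² = 0.03473.
With n_f = 4: 1/n_i² = 1/16 − 0.03473 = 0.02777, so n_i ≈ 6.00.

n_i = 6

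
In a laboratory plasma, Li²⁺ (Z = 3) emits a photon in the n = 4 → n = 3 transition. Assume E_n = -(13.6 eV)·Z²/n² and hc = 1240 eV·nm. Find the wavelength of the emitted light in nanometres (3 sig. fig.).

For Z = 3 the level energies scale as Z², so the effective Rydberg energy is 13.6 × 9 = 122.4 eV.
ΔE = 122.4 × (1/3² − 1/4²) = 122.4 × 0.04861 = 5.950 eV.
λ = hc/ΔE = 1240 / 5.950 = 208 nm.

208 nm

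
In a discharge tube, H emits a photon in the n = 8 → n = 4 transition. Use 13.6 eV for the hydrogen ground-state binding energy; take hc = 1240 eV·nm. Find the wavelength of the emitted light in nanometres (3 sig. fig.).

ΔE = 13.60 × (1/4² − 1/8²) = 13.60 × 0.04688 = 0.6375 eV.
λ = hc/ΔE = 1240 / 0.6375 = 1950 nm.

1950 nm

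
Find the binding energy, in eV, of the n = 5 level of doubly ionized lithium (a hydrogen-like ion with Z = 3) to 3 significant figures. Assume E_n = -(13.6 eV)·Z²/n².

E_n = −13.6 Z²/n² = −122.4/n² eV for Z = 3.
E_5 = −122.4/25 = −4.90 eV, so ionization (to E = 0) requires 4.90 eV.

4.90 eV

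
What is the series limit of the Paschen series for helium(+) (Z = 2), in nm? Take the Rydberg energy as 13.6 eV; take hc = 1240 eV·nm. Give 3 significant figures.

205 nm

The Paschen series has lower level n_f = 3; the series limit corresponds to n_i → ∞.
ΔE_max = 13.6 × 4 / 3² = 6.044 eV.
λ_min = 1240 / 6.044 = 205 nm.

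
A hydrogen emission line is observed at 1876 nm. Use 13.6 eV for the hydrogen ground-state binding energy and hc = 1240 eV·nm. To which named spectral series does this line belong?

Paschen

ΔE = 1240/1876 = 0.6610 eV.
This matches 13.6 × (1/3² − 1/4²), so n_f = 3: the Paschen series.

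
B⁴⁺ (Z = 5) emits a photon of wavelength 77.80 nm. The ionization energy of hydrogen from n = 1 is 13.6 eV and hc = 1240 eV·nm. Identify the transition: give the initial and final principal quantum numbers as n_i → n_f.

The photon energy is ΔE = hc/λ = 1240 / 77.80 = 15.94 eV.
With Z = 5, ΔE = 340.0 × (1/n_f² − 1/n_i²), so 1/n_f² − 1/n_i² = 0.04688.
Trying n_f = 4 gives 1/n_i² = 0.01562, i.e. n_i ≈ 8; this pair matches.

n_i = 8, n_f = 4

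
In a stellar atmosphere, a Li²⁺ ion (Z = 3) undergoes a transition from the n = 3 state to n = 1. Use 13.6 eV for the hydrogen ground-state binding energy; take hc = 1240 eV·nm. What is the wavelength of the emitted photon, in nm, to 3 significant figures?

For Z = 3 the level energies scale as Z², so the effective Rydberg energy is 13.6 × 9 = 122.4 eV.
ΔE = 122.4 × (1/1² − 1/3²) = 122.4 × 0.8889 = 108.8 eV.
λ = hc/ΔE = 1240 / 108.8 = 11.4 nm.

11.4 nm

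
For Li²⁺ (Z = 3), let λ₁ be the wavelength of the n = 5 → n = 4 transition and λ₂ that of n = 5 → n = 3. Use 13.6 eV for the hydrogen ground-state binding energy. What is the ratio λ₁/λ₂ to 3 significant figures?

λ ∝ 1/ΔE ∝ 1/(1/n_f² − 1/n_i²), and the Z² and hc factors cancel in the ratio.
λ₁/λ₂ = (1/3² − 1/5²)/(1/4² − 1/5²) = 0.07111/0.02250 = 3.16.

3.16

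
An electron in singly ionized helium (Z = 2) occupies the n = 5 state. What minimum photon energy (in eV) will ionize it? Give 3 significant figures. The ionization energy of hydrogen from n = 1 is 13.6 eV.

E_n = −13.6 Z²/n² = −54.40/n² eV for Z = 2.
E_5 = −54.40/25 = −2.18 eV, so ionization (to E = 0) requires 2.18 eV.

2.18 eV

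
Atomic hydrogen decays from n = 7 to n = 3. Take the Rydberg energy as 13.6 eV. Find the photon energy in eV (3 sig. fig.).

1.23 eV

E_7 = −13.60/49 = −0.2776 eV and E_3 = −13.60/9 = −1.511 eV.
The photon energy is |E_7 − E_3| = 1.23 eV.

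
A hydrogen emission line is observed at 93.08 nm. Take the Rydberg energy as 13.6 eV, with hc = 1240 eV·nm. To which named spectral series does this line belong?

Lyman

ΔE = 1240/93.08 = 13.32 eV.
This matches 13.6 × (1/1² − 1/7²), so n_f = 1: the Lyman series.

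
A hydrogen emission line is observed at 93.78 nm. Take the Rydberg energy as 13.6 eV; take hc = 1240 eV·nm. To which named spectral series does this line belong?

Lyman

ΔE = 1240/93.78 = 13.22 eV.
This matches 13.6 × (1/1² − 1/6²), so n_f = 1: the Lyman series.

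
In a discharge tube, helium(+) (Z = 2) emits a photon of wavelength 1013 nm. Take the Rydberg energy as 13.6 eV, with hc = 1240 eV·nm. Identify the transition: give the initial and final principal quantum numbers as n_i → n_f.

n_i = 5, n_f = 4

The photon energy is ΔE = hc/λ = 1240 / 1013 = 1.224 eV.
With Z = 2, ΔE = 54.40 × (1/n_f² − 1/n_i²), so 1/n_f² − 1/n_i² = 0.02250.
Trying n_f = 4 gives 1/n_i² = 0.04000, i.e. n_i ≈ 5; this pair matches.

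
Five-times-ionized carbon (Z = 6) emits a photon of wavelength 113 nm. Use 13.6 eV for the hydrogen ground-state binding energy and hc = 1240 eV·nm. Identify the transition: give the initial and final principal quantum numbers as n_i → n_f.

The photon energy is ΔE = hc/λ = 1240 / 113 = 10.97 eV.
With Z = 6, ΔE = 489.6 × (1/n_f² − 1/n_i²), so 1/n_f² − 1/n_i² = 0.02241.
Trying n_f = 4 gives 1/n_i² = 0.04009, i.e. n_i ≈ 5; this pair matches.

n_i = 5, n_f = 4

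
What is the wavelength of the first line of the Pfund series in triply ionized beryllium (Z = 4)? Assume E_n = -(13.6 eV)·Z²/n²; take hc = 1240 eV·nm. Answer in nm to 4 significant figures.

The Pfund series terminates on n_f = 5; the first line has n_i = 5+1 = 6.
ΔE = 217.6 × (1/5² − 1/6²) = 2.660 eV.
λ = 1240 / 2.660 = 466.2 nm.

466.2 nm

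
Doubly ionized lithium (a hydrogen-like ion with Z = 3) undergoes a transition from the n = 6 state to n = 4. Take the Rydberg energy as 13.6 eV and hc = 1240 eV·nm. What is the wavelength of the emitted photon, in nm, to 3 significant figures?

For Z = 3 the level energies scale as Z², so the effective Rydberg energy is 13.6 × 9 = 122.4 eV.
ΔE = 122.4 × (1/4² − 1/6²) = 122.4 × 0.03472 = 4.250 eV.
λ = hc/ΔE = 1240 / 4.250 = 292 nm.

292 nm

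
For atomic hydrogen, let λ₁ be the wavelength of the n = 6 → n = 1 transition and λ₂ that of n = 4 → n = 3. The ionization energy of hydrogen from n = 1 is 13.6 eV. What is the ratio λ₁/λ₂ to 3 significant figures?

0.0500

λ ∝ 1/ΔE ∝ 1/(1/n_f² − 1/n_i²), and the Z² and hc factors cancel in the ratio.
λ₁/λ₂ = (1/3² − 1/4²)/(1/1² − 1/6²) = 0.04861/0.9722 = 0.0500.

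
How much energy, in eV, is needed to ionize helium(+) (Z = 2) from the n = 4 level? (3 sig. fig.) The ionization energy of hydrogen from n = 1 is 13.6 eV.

3.40 eV

E_n = −13.6 Z²/n² = −54.40/n² eV for Z = 2.
E_4 = −54.40/16 = −3.40 eV, so ionization (to E = 0) requires 3.40 eV.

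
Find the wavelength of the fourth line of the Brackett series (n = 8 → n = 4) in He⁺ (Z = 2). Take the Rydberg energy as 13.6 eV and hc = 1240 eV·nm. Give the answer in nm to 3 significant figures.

486 nm

The Brackett series terminates on n_f = 4; the fourth line has n_i = 4+4 = 8.
ΔE = 54.40 × (1/4² − 1/8²) = 2.550 eV.
λ = 1240 / 2.550 = 486 nm.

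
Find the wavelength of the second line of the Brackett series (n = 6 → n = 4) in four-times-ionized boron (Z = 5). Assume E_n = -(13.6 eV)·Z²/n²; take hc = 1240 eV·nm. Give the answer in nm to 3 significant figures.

105 nm

The Brackett series terminates on n_f = 4; the second line has n_i = 4+2 = 6.
ΔE = 340.0 × (1/4² − 1/6²) = 11.81 eV.
λ = 1240 / 11.81 = 105 nm.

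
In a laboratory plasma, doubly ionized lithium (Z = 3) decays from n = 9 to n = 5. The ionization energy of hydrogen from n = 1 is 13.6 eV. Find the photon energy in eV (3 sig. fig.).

The Bohr energies scale as Z², so for Z = 3: E_n = −122.4/n² eV.
E_9 = −122.4/81 = −1.511 eV and E_5 = −122.4/25 = −4.896 eV.
The photon energy is |E_9 − E_5| = 3.38 eV.

3.38 eV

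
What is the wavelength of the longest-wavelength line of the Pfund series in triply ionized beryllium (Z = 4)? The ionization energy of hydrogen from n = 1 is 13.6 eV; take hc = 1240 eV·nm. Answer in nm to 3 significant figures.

466 nm

The Pfund series terminates on n_f = 5; the first line has n_i = 5+1 = 6.
ΔE = 217.6 × (1/5² − 1/6²) = 2.660 eV.
λ = 1240 / 2.660 = 466 nm.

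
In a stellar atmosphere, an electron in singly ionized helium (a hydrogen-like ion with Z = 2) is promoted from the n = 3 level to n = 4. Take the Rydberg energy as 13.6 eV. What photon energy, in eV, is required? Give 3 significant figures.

The Bohr energies scale as Z², so for Z = 2: E_n = −54.40/n² eV.
E_4 = −54.40/16 = −3.400 eV and E_3 = −54.40/9 = −6.044 eV.
The photon energy is |E_4 − E_3| = 2.64 eV.

2.64 eV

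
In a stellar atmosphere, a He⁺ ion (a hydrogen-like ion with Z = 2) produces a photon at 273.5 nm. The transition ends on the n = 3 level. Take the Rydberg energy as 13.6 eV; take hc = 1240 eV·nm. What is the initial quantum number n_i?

The photon energy is ΔE = hc/λ = 1240 / 273.5 = 4.534 eV.
With Z = 2, ΔE = 54.40 × (1/n_f² − 1/n_i²), so 1/n_f² − 1/n_i² = 0.08334.
With n_f = 3: 1/n_i² = 1/9 − 0.08334 = 0.02777, so n_i ≈ 6.00.

n_i = 6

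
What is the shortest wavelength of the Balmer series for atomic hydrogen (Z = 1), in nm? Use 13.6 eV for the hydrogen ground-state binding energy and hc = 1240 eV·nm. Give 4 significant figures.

364.7 nm

The Balmer series has lower level n_f = 2; the series limit corresponds to n_i → ∞.
ΔE_max = 13.6 × 1 / 2² = 3.400 eV.
λ_min = 1240 / 3.400 = 364.7 nm.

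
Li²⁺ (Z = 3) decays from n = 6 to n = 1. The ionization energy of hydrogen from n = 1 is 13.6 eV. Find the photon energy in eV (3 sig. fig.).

119 eV

The Bohr energies scale as Z², so for Z = 3: E_n = −122.4/n² eV.
E_6 = −122.4/36 = −3.400 eV and E_1 = −122.4/1 = −122.4 eV.
The photon energy is |E_6 − E_1| = 119 eV.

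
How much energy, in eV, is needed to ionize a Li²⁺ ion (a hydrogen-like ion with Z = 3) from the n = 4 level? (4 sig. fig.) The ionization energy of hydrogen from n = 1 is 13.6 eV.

7.650 eV

E_n = −13.6 Z²/n² = −122.4/n² eV for Z = 3.
E_4 = −122.4/16 = −7.650 eV, so ionization (to E = 0) requires 7.650 eV.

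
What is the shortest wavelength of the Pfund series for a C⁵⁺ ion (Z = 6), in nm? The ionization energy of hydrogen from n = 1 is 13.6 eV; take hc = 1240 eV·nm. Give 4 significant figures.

The Pfund series has lower level n_f = 5; the series limit corresponds to n_i → ∞.
ΔE_max = 13.6 × 36 / 5² = 19.58 eV.
λ_min = 1240 / 19.58 = 63.32 nm.

63.32 nm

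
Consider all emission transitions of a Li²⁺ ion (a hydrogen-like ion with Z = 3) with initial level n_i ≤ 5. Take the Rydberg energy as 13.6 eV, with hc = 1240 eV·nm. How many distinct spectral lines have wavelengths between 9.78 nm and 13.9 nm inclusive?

Enumerate all n_i → n_f pairs with 1 ≤ n_f < n_i ≤ 5 and compute λ = 1240 / [13.6·9·(1/n_f² − 1/n_i²)].
Lines falling in [9.78, 13.9] nm: 5→1 (10.55 nm), 4→1 (10.81 nm), 3→1 (11.40 nm), 2→1 (13.51 nm).

4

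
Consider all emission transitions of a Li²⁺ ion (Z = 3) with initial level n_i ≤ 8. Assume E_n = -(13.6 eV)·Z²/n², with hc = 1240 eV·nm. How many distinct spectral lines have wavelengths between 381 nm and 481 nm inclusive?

2

Enumerate all n_i → n_f pairs with 1 ≤ n_f < n_i ≤ 8 and compute λ = 1240 / [13.6·9·(1/n_f² − 1/n_i²)].
Lines falling in [381, 481] nm: 8→5 (415.6 nm), 5→4 (450.3 nm).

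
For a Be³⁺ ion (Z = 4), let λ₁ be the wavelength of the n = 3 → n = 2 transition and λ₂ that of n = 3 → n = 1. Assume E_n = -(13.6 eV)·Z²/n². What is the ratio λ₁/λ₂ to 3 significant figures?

λ ∝ 1/ΔE ∝ 1/(1/n_f² − 1/n_i²), and the Z² and hc factors cancel in the ratio.
λ₁/λ₂ = (1/1² − 1/3²)/(1/2² − 1/3²) = 0.8889/0.1389 = 6.40.

6.40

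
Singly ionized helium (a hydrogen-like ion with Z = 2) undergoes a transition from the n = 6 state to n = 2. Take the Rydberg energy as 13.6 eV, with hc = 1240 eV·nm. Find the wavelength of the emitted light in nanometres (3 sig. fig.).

103 nm

For Z = 2 the level energies scale as Z², so the effective Rydberg energy is 13.6 × 4 = 54.40 eV.
ΔE = 54.40 × (1/2² − 1/6²) = 54.40 × 0.2222 = 12.09 eV.
λ = hc/ΔE = 1240 / 12.09 = 103 nm.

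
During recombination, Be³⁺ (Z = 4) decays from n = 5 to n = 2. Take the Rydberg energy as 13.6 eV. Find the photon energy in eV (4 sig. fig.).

45.70 eV

The Bohr energies scale as Z², so for Z = 4: E_n = −217.6/n² eV.
E_5 = −217.6/25 = −8.704 eV and E_2 = −217.6/4 = −54.40 eV.
The photon energy is |E_5 − E_2| = 45.70 eV.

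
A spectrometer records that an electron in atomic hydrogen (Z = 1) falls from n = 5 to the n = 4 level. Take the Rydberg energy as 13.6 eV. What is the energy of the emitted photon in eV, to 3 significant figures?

E_5 = −13.60/25 = −0.5440 eV and E_4 = −13.60/16 = −0.8500 eV.
The photon energy is |E_5 − E_4| = 0.306 eV.

0.306 eV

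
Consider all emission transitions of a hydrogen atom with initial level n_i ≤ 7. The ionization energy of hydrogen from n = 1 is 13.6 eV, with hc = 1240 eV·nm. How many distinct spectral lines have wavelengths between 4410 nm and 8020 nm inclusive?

Enumerate all n_i → n_f pairs with 1 ≤ n_f < n_i ≤ 7 and compute λ = 1240 / [13.6·1·(1/n_f² − 1/n_i²)].
Lines falling in [4410, 8020] nm: 7→5 (4654 nm), 6→5 (7460 nm).

2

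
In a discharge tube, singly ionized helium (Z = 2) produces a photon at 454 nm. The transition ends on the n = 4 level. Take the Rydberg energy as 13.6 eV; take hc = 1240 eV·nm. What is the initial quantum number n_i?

The photon energy is ΔE = hc/λ = 1240 / 454 = 2.731 eV.
With Z = 2, ΔE = 54.40 × (1/n_f² − 1/n_i²), so 1/n_f² − 1/n_i² = 0.05021.
With n_f = 4: 1/n_i² = 1/16 − 0.05021 = 0.01229, so n_i ≈ 9.02.

n_i = 9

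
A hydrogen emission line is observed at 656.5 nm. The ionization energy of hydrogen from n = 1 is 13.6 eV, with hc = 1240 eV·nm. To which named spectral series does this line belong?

ΔE = 1240/656.5 = 1.889 eV.
This matches 13.6 × (1/2² − 1/3²), so n_f = 2: the Balmer series.

Balmer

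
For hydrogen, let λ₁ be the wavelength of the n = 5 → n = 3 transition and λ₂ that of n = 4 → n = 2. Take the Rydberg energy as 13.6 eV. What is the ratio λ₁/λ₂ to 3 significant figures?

2.64

λ ∝ 1/ΔE ∝ 1/(1/n_f² − 1/n_i²), and the Z² and hc factors cancel in the ratio.
λ₁/λ₂ = (1/2² − 1/4²)/(1/3² − 1/5²) = 0.1875/0.07111 = 2.64.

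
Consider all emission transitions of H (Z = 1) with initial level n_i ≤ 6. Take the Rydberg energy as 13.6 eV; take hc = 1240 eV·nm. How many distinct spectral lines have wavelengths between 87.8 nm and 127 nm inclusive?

Enumerate all n_i → n_f pairs with 1 ≤ n_f < n_i ≤ 6 and compute λ = 1240 / [13.6·1·(1/n_f² − 1/n_i²)].
Lines falling in [87.8, 127] nm: 6→1 (93.78 nm), 5→1 (94.98 nm), 4→1 (97.25 nm), 3→1 (102.6 nm), 2→1 (121.6 nm).

5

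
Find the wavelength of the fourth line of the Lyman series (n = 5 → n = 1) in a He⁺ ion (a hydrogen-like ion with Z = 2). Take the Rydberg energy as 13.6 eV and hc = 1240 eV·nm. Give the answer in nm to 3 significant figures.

The Lyman series terminates on n_f = 1; the fourth line has n_i = 1+4 = 5.
ΔE = 54.40 × (1/1² − 1/5²) = 52.22 eV.
λ = 1240 / 52.22 = 23.7 nm.

23.7 nm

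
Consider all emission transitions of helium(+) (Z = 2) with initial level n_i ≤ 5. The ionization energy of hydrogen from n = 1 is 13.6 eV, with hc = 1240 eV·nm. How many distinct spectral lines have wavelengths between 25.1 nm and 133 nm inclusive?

Enumerate all n_i → n_f pairs with 1 ≤ n_f < n_i ≤ 5 and compute λ = 1240 / [13.6·4·(1/n_f² − 1/n_i²)].
Lines falling in [25.1, 133] nm: 3→1 (25.64 nm), 2→1 (30.39 nm), 5→2 (108.5 nm), 4→2 (121.6 nm).

4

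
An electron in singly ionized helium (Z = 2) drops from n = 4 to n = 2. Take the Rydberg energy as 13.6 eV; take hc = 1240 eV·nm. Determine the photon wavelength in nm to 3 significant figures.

122 nm

For Z = 2 the level energies scale as Z², so the effective Rydberg energy is 13.6 × 4 = 54.40 eV.
ΔE = 54.40 × (1/2² − 1/4²) = 54.40 × 0.1875 = 10.20 eV.
λ = hc/ΔE = 1240 / 10.20 = 122 nm.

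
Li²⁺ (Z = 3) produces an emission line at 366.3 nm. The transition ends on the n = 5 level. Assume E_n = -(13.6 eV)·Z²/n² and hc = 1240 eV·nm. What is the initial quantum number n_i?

n_i = 9

The photon energy is ΔE = hc/λ = 1240 / 366.3 = 3.385 eV.
With Z = 3, ΔE = 122.4 × (1/n_f² − 1/n_i²), so 1/n_f² − 1/n_i² = 0.02766.
With n_f = 5: 1/n_i² = 1/25 − 0.02766 = 0.01234, so n_i ≈ 9.00.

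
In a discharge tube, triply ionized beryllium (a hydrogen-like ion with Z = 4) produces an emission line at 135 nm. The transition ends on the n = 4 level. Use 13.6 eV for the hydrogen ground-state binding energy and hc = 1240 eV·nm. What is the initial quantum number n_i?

n_i = 7

The photon energy is ΔE = hc/λ = 1240 / 135 = 9.185 eV.
With Z = 4, ΔE = 217.6 × (1/n_f² − 1/n_i²), so 1/n_f² − 1/n_i² = 0.04221.
With n_f = 4: 1/n_i² = 1/16 − 0.04221 = 0.02029, so n_i ≈ 7.02.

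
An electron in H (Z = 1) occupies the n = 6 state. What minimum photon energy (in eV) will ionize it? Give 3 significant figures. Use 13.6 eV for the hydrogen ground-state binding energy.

E_6 = −13.60/36 = −0.378 eV, so ionization (to E = 0) requires 0.378 eV.

0.378 eV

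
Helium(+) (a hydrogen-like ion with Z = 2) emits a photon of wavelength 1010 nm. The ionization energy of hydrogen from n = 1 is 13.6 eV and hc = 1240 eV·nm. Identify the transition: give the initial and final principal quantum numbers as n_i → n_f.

The photon energy is ΔE = hc/λ = 1240 / 1010 = 1.228 eV.
With Z = 2, ΔE = 54.40 × (1/n_f² − 1/n_i²), so 1/n_f² − 1/n_i² = 0.02257.
Trying n_f = 4 gives 1/n_i² = 0.03993, i.e. n_i ≈ 5; this pair matches.

n_i = 5, n_f = 4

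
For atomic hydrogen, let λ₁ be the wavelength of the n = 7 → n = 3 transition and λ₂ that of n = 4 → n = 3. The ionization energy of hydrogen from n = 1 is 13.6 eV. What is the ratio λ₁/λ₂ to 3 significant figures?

0.536

λ ∝ 1/ΔE ∝ 1/(1/n_f² − 1/n_i²), and the Z² and hc factors cancel in the ratio.
λ₁/λ₂ = (1/3² − 1/4²)/(1/3² − 1/7²) = 0.04861/0.09070 = 0.536.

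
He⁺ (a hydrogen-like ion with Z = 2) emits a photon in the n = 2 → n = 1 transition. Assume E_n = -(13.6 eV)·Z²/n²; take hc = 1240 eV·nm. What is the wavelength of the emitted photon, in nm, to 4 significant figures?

30.39 nm

For Z = 2 the level energies scale as Z², so the effective Rydberg energy is 13.6 × 4 = 54.40 eV.
ΔE = 54.40 × (1/1² − 1/2²) = 54.40 × 0.7500 = 40.80 eV.
λ = hc/ΔE = 1240 / 40.80 = 30.39 nm.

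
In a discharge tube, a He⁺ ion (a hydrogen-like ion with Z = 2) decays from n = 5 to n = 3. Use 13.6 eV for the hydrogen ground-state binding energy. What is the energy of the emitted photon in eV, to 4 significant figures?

3.868 eV

The Bohr energies scale as Z², so for Z = 2: E_n = −54.40/n² eV.
E_5 = −54.40/25 = −2.176 eV and E_3 = −54.40/9 = −6.044 eV.
The photon energy is |E_5 − E_3| = 3.868 eV.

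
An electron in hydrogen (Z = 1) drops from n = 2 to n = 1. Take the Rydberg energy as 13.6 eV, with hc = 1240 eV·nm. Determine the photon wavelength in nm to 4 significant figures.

ΔE = 13.60 × (1/1² − 1/2²) = 13.60 × 0.7500 = 10.20 eV.
λ = hc/ΔE = 1240 / 10.20 = 121.6 nm.

121.6 nm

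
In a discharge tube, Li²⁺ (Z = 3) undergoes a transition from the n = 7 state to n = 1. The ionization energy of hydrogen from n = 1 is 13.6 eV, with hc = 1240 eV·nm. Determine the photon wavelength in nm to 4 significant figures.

For Z = 3 the level energies scale as Z², so the effective Rydberg energy is 13.6 × 9 = 122.4 eV.
ΔE = 122.4 × (1/1² − 1/7²) = 122.4 × 0.9796 = 119.9 eV.
λ = hc/ΔE = 1240 / 119.9 = 10.34 nm.

10.34 nm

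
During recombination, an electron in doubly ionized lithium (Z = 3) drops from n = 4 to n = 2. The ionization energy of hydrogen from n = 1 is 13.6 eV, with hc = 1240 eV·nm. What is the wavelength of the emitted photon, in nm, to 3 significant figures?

54.0 nm

For Z = 3 the level energies scale as Z², so the effective Rydberg energy is 13.6 × 9 = 122.4 eV.
ΔE = 122.4 × (1/2² − 1/4²) = 122.4 × 0.1875 = 22.95 eV.
λ = hc/ΔE = 1240 / 22.95 = 54.0 nm.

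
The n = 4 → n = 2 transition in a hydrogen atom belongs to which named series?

The series is set by the lower level: n_f = 2 is the Balmer series.

Balmer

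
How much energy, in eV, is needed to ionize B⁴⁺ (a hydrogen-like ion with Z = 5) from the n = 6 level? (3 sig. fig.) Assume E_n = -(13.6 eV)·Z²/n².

9.44 eV

E_n = −13.6 Z²/n² = −340.0/n² eV for Z = 5.
E_6 = −340.0/36 = −9.44 eV, so ionization (to E = 0) requires 9.44 eV.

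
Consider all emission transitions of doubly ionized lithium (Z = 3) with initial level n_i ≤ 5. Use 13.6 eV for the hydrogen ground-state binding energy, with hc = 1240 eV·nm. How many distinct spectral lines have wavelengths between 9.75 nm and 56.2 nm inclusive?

Enumerate all n_i → n_f pairs with 1 ≤ n_f < n_i ≤ 5 and compute λ = 1240 / [13.6·9·(1/n_f² − 1/n_i²)].
Lines falling in [9.75, 56.2] nm: 5→1 (10.55 nm), 4→1 (10.81 nm), 3→1 (11.40 nm), 2→1 (13.51 nm), 5→2 (48.24 nm), 4→2 (54.03 nm).

6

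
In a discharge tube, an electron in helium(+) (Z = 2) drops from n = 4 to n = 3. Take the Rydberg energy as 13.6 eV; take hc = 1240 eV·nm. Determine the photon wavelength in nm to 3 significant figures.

469 nm

For Z = 2 the level energies scale as Z², so the effective Rydberg energy is 13.6 × 4 = 54.40 eV.
ΔE = 54.40 × (1/3² − 1/4²) = 54.40 × 0.04861 = 2.644 eV.
λ = hc/ΔE = 1240 / 2.644 = 469 nm.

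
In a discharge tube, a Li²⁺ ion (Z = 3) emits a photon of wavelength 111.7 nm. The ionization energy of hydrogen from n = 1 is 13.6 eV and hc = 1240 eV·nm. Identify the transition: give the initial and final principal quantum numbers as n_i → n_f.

n_i = 7, n_f = 3

The photon energy is ΔE = hc/λ = 1240 / 111.7 = 11.10 eV.
With Z = 3, ΔE = 122.4 × (1/n_f² − 1/n_i²), so 1/n_f² − 1/n_i² = 0.09070.
Trying n_f = 3 gives 1/n_i² = 0.02042, i.e. n_i ≈ 7; this pair matches.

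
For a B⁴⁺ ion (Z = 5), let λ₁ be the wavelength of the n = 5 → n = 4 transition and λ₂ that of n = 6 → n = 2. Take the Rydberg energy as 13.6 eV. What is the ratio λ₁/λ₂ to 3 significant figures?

λ ∝ 1/ΔE ∝ 1/(1/n_f² − 1/n_i²), and the Z² and hc factors cancel in the ratio.
λ₁/λ₂ = (1/2² − 1/6²)/(1/4² − 1/5²) = 0.2222/0.02250 = 9.88.

9.88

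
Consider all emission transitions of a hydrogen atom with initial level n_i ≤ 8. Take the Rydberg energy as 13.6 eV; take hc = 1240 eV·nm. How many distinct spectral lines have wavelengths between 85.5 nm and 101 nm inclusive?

Enumerate all n_i → n_f pairs with 1 ≤ n_f < n_i ≤ 8 and compute λ = 1240 / [13.6·1·(1/n_f² − 1/n_i²)].
Lines falling in [85.5, 101] nm: 8→1 (92.62 nm), 7→1 (93.08 nm), 6→1 (93.78 nm), 5→1 (94.98 nm), 4→1 (97.25 nm).

5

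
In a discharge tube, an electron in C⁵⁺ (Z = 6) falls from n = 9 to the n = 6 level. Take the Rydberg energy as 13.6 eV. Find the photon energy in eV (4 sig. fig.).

7.556 eV

The Bohr energies scale as Z², so for Z = 6: E_n = −489.6/n² eV.
E_9 = −489.6/81 = −6.044 eV and E_6 = −489.6/36 = −13.60 eV.
The photon energy is |E_9 − E_6| = 7.556 eV.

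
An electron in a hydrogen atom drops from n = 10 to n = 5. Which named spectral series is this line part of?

Pfund

The series is set by the lower level: n_f = 5 is the Pfund series.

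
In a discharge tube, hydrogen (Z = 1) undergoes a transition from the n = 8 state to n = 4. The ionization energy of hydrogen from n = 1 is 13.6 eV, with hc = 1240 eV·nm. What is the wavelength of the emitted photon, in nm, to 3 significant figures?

ΔE = 13.60 × (1/4² − 1/8²) = 13.60 × 0.04688 = 0.6375 eV.
λ = hc/ΔE = 1240 / 0.6375 = 1950 nm.
This line belongs to the Brackett series.

1950 nm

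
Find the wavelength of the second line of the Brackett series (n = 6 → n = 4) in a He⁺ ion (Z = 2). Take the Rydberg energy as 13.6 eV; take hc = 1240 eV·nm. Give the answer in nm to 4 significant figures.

656.5 nm

The Brackett series terminates on n_f = 4; the second line has n_i = 4+2 = 6.
ΔE = 54.40 × (1/4² − 1/6²) = 1.889 eV.
λ = 1240 / 1.889 = 656.5 nm.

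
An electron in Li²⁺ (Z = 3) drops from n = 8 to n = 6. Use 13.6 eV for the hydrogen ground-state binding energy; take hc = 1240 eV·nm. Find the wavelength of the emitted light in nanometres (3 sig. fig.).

For Z = 3 the level energies scale as Z², so the effective Rydberg energy is 13.6 × 9 = 122.4 eV.
ΔE = 122.4 × (1/6² − 1/8²) = 122.4 × 0.01215 = 1.488 eV.
λ = hc/ΔE = 1240 / 1.488 = 834 nm.

834 nm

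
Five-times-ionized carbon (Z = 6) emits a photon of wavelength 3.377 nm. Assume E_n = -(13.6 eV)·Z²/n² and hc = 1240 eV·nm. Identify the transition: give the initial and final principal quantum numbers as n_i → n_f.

n_i = 2, n_f = 1

The photon energy is ΔE = hc/λ = 1240 / 3.377 = 367.2 eV.
With Z = 6, ΔE = 489.6 × (1/n_f² − 1/n_i²), so 1/n_f² − 1/n_i² = 0.7500.
Trying n_f = 1 gives 1/n_i² = 0.2500, i.e. n_i ≈ 2; this pair matches.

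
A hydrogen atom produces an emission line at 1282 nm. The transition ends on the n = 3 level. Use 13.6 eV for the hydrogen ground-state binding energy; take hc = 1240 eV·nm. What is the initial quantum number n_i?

n_i = 5

The photon energy is ΔE = hc/λ = 1240 / 1282 = 0.9672 eV.
With Z = 1, ΔE = 13.60 × (1/n_f² − 1/n_i²), so 1/n_f² − 1/n_i² = 0.07112.
With n_f = 3: 1/n_i² = 1/9 − 0.07112 = 0.03999, so n_i ≈ 5.00.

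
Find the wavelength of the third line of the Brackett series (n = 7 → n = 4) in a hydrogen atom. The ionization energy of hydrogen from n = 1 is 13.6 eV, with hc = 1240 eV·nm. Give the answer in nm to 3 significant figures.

2170 nm

The Brackett series terminates on n_f = 4; the third line has n_i = 4+3 = 7.
ΔE = 13.60 × (1/4² − 1/7²) = 0.5724 eV.
λ = 1240 / 0.5724 = 2170 nm.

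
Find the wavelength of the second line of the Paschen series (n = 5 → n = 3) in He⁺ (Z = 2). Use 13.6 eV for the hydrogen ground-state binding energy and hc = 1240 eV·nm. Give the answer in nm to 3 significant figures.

The Paschen series terminates on n_f = 3; the second line has n_i = 3+2 = 5.
ΔE = 54.40 × (1/3² − 1/5²) = 3.868 eV.
λ = 1240 / 3.868 = 321 nm.

321 nm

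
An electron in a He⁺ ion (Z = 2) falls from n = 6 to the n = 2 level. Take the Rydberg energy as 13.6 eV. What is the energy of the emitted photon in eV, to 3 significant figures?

The Bohr energies scale as Z², so for Z = 2: E_n = −54.40/n² eV.
E_6 = −54.40/36 = −1.511 eV and E_2 = −54.40/4 = −13.60 eV.
The photon energy is |E_6 − E_2| = 12.1 eV.

12.1 eV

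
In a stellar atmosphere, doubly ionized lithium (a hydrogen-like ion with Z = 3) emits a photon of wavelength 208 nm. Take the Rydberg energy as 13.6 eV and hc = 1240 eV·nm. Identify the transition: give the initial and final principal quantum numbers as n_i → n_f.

The photon energy is ΔE = hc/λ = 1240 / 208 = 5.962 eV.
With Z = 3, ΔE = 122.4 × (1/n_f² − 1/n_i²), so 1/n_f² − 1/n_i² = 0.04871.
Trying n_f = 3 gives 1/n_i² = 0.06241, i.e. n_i ≈ 4; this pair matches.

n_i = 4, n_f = 3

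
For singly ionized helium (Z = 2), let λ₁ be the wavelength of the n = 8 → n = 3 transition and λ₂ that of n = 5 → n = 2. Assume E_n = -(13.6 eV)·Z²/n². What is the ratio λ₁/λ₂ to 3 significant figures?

2.20

λ ∝ 1/ΔE ∝ 1/(1/n_f² − 1/n_i²), and the Z² and hc factors cancel in the ratio.
λ₁/λ₂ = (1/2² − 1/5²)/(1/3² − 1/8²) = 0.2100/0.09549 = 2.20.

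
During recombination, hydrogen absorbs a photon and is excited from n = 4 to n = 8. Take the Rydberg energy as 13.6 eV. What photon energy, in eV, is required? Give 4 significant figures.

E_8 = −13.60/64 = −0.2125 eV and E_4 = −13.60/16 = −0.8500 eV.
The photon energy is |E_8 − E_4| = 0.6375 eV.

0.6375 eV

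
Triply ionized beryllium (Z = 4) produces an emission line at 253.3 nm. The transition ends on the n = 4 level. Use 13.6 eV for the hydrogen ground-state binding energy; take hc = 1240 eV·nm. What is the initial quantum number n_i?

n_i = 5

The photon energy is ΔE = hc/λ = 1240 / 253.3 = 4.895 eV.
With Z = 4, ΔE = 217.6 × (1/n_f² − 1/n_i²), so 1/n_f² − 1/n_i² = 0.02250.
With n_f = 4: 1/n_i² = 1/16 − 0.02250 = 0.04000, so n_i ≈ 5.00.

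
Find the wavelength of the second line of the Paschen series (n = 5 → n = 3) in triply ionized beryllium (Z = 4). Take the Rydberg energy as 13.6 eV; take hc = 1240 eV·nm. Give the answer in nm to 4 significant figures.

80.14 nm

The Paschen series terminates on n_f = 3; the second line has n_i = 3+2 = 5.
ΔE = 217.6 × (1/3² − 1/5²) = 15.47 eV.
λ = 1240 / 15.47 = 80.14 nm.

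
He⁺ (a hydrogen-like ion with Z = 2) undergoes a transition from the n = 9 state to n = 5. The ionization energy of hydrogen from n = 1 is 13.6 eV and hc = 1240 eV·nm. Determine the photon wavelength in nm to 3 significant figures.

824 nm

For Z = 2 the level energies scale as Z², so the effective Rydberg energy is 13.6 × 4 = 54.40 eV.
ΔE = 54.40 × (1/5² − 1/9²) = 54.40 × 0.02765 = 1.504 eV.
λ = hc/ΔE = 1240 / 1.504 = 824 nm.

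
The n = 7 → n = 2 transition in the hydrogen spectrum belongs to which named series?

Balmer

The series is set by the lower level: n_f = 2 is the Balmer series.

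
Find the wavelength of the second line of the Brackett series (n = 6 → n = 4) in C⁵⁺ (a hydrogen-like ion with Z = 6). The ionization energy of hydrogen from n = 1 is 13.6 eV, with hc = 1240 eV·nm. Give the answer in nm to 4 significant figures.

72.94 nm

The Brackett series terminates on n_f = 4; the second line has n_i = 4+2 = 6.
ΔE = 489.6 × (1/4² − 1/6²) = 17.00 eV.
λ = 1240 / 17.00 = 72.94 nm.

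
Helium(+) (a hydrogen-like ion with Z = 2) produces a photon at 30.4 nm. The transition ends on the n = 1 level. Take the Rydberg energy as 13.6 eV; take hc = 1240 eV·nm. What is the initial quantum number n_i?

n_i = 2

The photon energy is ΔE = hc/λ = 1240 / 30.4 = 40.79 eV.
With Z = 2, ΔE = 54.40 × (1/n_f² − 1/n_i²), so 1/n_f² − 1/n_i² = 0.7498.
With n_f = 1: 1/n_i² = 1/1 − 0.7498 = 0.2502, so n_i ≈ 2.00.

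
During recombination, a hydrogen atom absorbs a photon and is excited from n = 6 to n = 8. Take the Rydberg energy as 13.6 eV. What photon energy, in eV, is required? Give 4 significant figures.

E_8 = −13.60/64 = −0.2125 eV and E_6 = −13.60/36 = −0.3778 eV.
The photon energy is |E_8 − E_6| = 0.1653 eV.

0.1653 eV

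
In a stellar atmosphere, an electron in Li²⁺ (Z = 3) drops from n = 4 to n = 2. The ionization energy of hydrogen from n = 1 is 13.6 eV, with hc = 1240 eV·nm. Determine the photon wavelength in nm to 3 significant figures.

54.0 nm

For Z = 3 the level energies scale as Z², so the effective Rydberg energy is 13.6 × 9 = 122.4 eV.
ΔE = 122.4 × (1/2² − 1/4²) = 122.4 × 0.1875 = 22.95 eV.
λ = hc/ΔE = 1240 / 22.95 = 54.0 nm.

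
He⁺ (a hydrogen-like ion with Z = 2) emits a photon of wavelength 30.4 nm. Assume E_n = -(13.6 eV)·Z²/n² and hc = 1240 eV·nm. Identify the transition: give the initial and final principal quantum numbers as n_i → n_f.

n_i = 2, n_f = 1

The photon energy is ΔE = hc/λ = 1240 / 30.4 = 40.79 eV.
With Z = 2, ΔE = 54.40 × (1/n_f² − 1/n_i²), so 1/n_f² − 1/n_i² = 0.7498.
Trying n_f = 1 gives 1/n_i² = 0.2502, i.e. n_i ≈ 2; this pair matches.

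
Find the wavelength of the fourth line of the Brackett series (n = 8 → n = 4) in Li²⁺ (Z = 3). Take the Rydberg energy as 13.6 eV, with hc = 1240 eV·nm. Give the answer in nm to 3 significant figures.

216 nm

The Brackett series terminates on n_f = 4; the fourth line has n_i = 4+4 = 8.
ΔE = 122.4 × (1/4² − 1/8²) = 5.738 eV.
λ = 1240 / 5.738 = 216 nm.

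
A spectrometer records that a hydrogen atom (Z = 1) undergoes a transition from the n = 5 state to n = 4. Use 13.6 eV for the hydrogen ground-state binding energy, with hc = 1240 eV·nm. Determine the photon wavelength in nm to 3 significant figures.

ΔE = 13.60 × (1/4² − 1/5²) = 13.60 × 0.02250 = 0.3060 eV.
λ = hc/ΔE = 1240 / 0.3060 = 4050 nm.
This line belongs to the Brackett series.

4050 nm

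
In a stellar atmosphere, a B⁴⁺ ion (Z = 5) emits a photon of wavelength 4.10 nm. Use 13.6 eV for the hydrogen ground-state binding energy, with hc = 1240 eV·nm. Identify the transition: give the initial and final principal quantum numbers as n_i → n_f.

n_i = 3, n_f = 1

The photon energy is ΔE = hc/λ = 1240 / 4.10 = 302.4 eV.
With Z = 5, ΔE = 340.0 × (1/n_f² − 1/n_i²), so 1/n_f² − 1/n_i² = 0.8895.
Trying n_f = 1 gives 1/n_i² = 0.1105, i.e. n_i ≈ 3; this pair matches.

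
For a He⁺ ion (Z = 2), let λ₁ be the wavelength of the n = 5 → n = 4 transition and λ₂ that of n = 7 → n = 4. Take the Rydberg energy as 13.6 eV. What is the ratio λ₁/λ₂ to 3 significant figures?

1.87

λ ∝ 1/ΔE ∝ 1/(1/n_f² − 1/n_i²), and the Z² and hc factors cancel in the ratio.
λ₁/λ₂ = (1/4² − 1/7²)/(1/4² − 1/5²) = 0.04209/0.02250 = 1.87.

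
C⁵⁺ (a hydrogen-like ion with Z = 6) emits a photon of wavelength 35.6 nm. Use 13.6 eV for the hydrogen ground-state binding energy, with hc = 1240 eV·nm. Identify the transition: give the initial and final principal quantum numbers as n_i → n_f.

n_i = 5, n_f = 3

The photon energy is ΔE = hc/λ = 1240 / 35.6 = 34.83 eV.
With Z = 6, ΔE = 489.6 × (1/n_f² − 1/n_i²), so 1/n_f² − 1/n_i² = 0.07114.
Trying n_f = 3 gives 1/n_i² = 0.03997, i.e. n_i ≈ 5; this pair matches.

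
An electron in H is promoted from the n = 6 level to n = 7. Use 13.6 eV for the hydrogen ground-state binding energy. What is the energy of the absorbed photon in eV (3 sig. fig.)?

E_7 = −13.60/49 = −0.2776 eV and E_6 = −13.60/36 = −0.3778 eV.
The photon energy is |E_7 − E_6| = 0.100 eV.

0.100 eV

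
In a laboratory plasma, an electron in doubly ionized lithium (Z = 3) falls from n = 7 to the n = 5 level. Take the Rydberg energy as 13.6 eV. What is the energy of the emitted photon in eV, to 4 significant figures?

The Bohr energies scale as Z², so for Z = 3: E_n = −122.4/n² eV.
E_7 = −122.4/49 = −2.498 eV and E_5 = −122.4/25 = −4.896 eV.
The photon energy is |E_7 − E_5| = 2.398 eV.

2.398 eV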